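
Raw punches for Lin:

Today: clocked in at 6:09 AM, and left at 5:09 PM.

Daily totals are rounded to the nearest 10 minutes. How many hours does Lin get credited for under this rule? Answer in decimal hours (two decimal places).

Today: 6:09 AM–5:09 PM = 11 h 0 min → rounds to 11 h 0 min

11.00 hours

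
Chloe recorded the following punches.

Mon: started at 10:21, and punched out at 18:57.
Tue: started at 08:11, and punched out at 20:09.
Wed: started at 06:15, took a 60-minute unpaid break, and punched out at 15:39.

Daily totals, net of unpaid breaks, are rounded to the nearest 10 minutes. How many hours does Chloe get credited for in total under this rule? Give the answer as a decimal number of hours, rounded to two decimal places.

Mon: 10:21–18:57 = 8 h 36 min → rounds to 8 h 40 min
Tue: 08:11–20:09 = 11 h 58 min → rounds to 12 h 0 min
Wed: 06:15–15:39 = 9 h 24 min − 60 min = 8 h 24 min → rounds to 8 h 20 min
Total credited: 29 h 0 min.

29.00 hours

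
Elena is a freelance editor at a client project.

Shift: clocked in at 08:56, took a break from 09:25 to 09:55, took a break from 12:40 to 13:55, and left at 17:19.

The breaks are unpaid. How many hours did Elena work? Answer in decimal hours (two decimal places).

6.63 hours

Shift: 08:56–17:19 = 8 h 23 min; less 105 min break → 6 h 38 min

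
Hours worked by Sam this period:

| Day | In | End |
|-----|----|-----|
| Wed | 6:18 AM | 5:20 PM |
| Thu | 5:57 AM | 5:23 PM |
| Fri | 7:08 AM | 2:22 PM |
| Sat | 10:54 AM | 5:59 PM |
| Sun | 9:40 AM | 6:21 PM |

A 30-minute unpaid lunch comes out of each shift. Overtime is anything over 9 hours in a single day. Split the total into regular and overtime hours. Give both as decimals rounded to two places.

Wed: 6:18 AM–5:20 PM = 11 h 2 min; less 30 min break → 10 h 32 min
Thu: 5:57 AM–5:23 PM = 11 h 26 min; less 30 min break → 10 h 56 min
Fri: 7:08 AM–2:22 PM = 7 h 14 min; less 30 min break → 6 h 44 min
Sat: 10:54 AM–5:59 PM = 7 h 5 min; less 30 min break → 6 h 35 min
Sun: 9:40 AM–6:21 PM = 8 h 41 min; less 30 min break → 8 h 11 min
Wed reg 9 h 0 min / OT 1 h 32 min; Thu reg 9 h 0 min / OT 1 h 56 min; Fri reg 6 h 44 min / OT 0 h 0 min; Sat reg 6 h 35 min / OT 0 h 0 min; Sun reg 8 h 11 min / OT 0 h 0 min.
Totals: regular 39 h 30 min, overtime 3 h 28 min.

Regular 39.50 hours, overtime 3.47 hours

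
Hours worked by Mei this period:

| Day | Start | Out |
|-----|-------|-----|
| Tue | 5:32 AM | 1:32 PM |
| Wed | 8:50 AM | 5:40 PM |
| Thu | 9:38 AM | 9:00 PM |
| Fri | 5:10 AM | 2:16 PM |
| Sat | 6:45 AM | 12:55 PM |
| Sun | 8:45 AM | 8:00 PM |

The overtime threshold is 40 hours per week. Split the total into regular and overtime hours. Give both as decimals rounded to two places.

Tue: 5:32 AM–1:32 PM = 8 h 0 min
Wed: 8:50 AM–5:40 PM = 8 h 50 min
Thu: 9:38 AM–9:00 PM = 11 h 22 min
Fri: 5:10 AM–2:16 PM = 9 h 6 min
Sat: 6:45 AM–12:55 PM = 6 h 10 min
Sun: 8:45 AM–8:00 PM = 11 h 15 min
Total worked: 54 h 43 min = 54.72 h.
Threshold 40 h → overtime 14 h 43 min, regular 40 h 0 min.

Regular 40.00 hours, overtime 14.72 hours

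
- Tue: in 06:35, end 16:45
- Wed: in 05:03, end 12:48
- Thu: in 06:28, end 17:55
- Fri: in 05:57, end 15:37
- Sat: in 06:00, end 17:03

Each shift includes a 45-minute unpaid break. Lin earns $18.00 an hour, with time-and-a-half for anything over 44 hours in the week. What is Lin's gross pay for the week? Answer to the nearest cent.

Tue: 06:35–16:45 = 10 h 10 min; less 45 min break → 9 h 25 min
Wed: 05:03–12:48 = 7 h 45 min; less 45 min break → 7 h 0 min
Thu: 06:28–17:55 = 11 h 27 min; less 45 min break → 10 h 42 min
Fri: 05:57–15:37 = 9 h 40 min; less 45 min break → 8 h 55 min
Sat: 06:00–17:03 = 11 h 3 min; less 45 min break → 10 h 18 min
Total worked: 46 h 20 min = 2780 min.
Regular 44 h 0 min = 2640 min at $18.00/h; overtime 2 h 20 min = 140 min at $27.00/h.
Pay = (2640 × $18.00 + 140 × $27.00) ÷ 60 = $855.00.

$855.00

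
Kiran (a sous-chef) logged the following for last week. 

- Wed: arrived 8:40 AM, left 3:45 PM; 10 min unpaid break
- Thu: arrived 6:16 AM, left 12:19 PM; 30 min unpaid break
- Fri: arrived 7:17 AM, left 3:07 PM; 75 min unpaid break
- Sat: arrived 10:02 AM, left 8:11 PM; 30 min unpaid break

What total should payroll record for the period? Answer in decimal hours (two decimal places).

28.70 hours

Wed: 8:40 AM–3:45 PM = 7 h 5 min; less 10 min break → 6 h 55 min
Thu: 6:16 AM–12:19 PM = 6 h 3 min; less 30 min break → 5 h 33 min
Fri: 7:17 AM–3:07 PM = 7 h 50 min; less 75 min break → 6 h 35 min
Sat: 10:02 AM–8:11 PM = 10 h 9 min; less 30 min break → 9 h 39 min
Total: 6 h 55 min + 5 h 33 min + 6 h 35 min + 9 h 39 min = 28 h 42 min.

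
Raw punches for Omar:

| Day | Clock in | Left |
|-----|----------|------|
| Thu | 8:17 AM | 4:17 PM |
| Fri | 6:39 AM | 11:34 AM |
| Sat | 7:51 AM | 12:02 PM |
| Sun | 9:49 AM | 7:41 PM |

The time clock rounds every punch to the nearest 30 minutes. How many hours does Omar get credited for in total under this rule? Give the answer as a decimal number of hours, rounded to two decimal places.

26.50 hours

Thu: in 8:17 AM→8:30 AM, out 4:17 PM→4:30 PM; 8 h 0 min
Fri: in 6:39 AM→6:30 AM, out 11:34 AM→11:30 AM; 5 h 0 min
Sat: in 7:51 AM→8:00 AM, out 12:02 PM→12:00 PM; 4 h 0 min
Sun: in 9:49 AM→10:00 AM, out 7:41 PM→7:30 PM; 9 h 30 min
Total credited: 26 h 30 min.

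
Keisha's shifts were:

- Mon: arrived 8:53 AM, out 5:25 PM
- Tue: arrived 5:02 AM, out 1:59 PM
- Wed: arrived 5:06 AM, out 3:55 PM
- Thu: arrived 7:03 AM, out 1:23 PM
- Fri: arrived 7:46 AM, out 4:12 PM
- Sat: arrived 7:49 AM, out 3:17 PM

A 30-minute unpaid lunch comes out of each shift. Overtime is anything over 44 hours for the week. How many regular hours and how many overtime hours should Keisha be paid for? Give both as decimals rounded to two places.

Mon: 8:53 AM–5:25 PM = 8 h 32 min; less 30 min break → 8 h 2 min
Tue: 5:02 AM–1:59 PM = 8 h 57 min; less 30 min break → 8 h 27 min
Wed: 5:06 AM–3:55 PM = 10 h 49 min; less 30 min break → 10 h 19 min
Thu: 7:03 AM–1:23 PM = 6 h 20 min; less 30 min break → 5 h 50 min
Fri: 7:46 AM–4:12 PM = 8 h 26 min; less 30 min break → 7 h 56 min
Sat: 7:49 AM–3:17 PM = 7 h 28 min; less 30 min break → 6 h 58 min
Total worked: 47 h 32 min = 47.53 h.
Threshold 44 h → overtime 3 h 32 min, regular 44 h 0 min.

Regular 44.00 hours, overtime 3.53 hours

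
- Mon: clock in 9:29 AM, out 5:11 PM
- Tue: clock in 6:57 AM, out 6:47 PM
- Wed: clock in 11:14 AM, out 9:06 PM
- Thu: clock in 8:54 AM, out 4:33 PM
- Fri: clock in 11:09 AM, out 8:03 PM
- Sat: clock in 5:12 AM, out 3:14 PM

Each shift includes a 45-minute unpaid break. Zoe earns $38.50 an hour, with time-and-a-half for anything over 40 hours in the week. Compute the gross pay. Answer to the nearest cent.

$2203.16

Mon: 9:29 AM–5:11 PM = 7 h 42 min; less 45 min break → 6 h 57 min
Tue: 6:57 AM–6:47 PM = 11 h 50 min; less 45 min break → 11 h 5 min
Wed: 11:14 AM–9:06 PM = 9 h 52 min; less 45 min break → 9 h 7 min
Thu: 8:54 AM–4:33 PM = 7 h 39 min; less 45 min break → 6 h 54 min
Fri: 11:09 AM–8:03 PM = 8 h 54 min; less 45 min break → 8 h 9 min
Sat: 5:12 AM–3:14 PM = 10 h 2 min; less 45 min break → 9 h 17 min
Total worked: 51 h 29 min = 3089 min.
Regular 40 h 0 min = 2400 min at $38.50/h; overtime 11 h 29 min = 689 min at $57.75/h.
Pay = (2400 × $38.50 + 689 × $57.75) ÷ 60 = $2203.16.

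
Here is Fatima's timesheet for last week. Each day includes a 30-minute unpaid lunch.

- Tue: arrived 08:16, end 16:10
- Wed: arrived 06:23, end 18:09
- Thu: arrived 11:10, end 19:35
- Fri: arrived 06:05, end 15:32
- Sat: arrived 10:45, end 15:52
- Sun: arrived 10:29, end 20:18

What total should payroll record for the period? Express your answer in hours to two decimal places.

49.47 hours

Tue: 08:16–16:10 = 7 h 54 min; less 30 min break → 7 h 24 min
Wed: 06:23–18:09 = 11 h 46 min; less 30 min break → 11 h 16 min
Thu: 11:10–19:35 = 8 h 25 min; less 30 min break → 7 h 55 min
Fri: 06:05–15:32 = 9 h 27 min; less 30 min break → 8 h 57 min
Sat: 10:45–15:52 = 5 h 7 min; less 30 min break → 4 h 37 min
Sun: 10:29–20:18 = 9 h 49 min; less 30 min break → 9 h 19 min
Total: 7 h 24 min + 11 h 16 min + 7 h 55 min + 8 h 57 min + 4 h 37 min + 9 h 19 min = 49 h 28 min.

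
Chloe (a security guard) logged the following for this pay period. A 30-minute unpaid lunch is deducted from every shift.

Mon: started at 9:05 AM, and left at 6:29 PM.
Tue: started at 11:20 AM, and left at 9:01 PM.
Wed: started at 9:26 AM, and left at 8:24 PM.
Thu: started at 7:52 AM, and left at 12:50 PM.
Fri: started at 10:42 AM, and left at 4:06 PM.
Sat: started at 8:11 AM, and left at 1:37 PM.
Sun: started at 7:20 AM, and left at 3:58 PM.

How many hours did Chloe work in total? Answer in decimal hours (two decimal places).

Mon: 9:05 AM–6:29 PM = 9 h 24 min; less 30 min break → 8 h 54 min
Tue: 11:20 AM–9:01 PM = 9 h 41 min; less 30 min break → 9 h 11 min
Wed: 9:26 AM–8:24 PM = 10 h 58 min; less 30 min break → 10 h 28 min
Thu: 7:52 AM–12:50 PM = 4 h 58 min; less 30 min break → 4 h 28 min
Fri: 10:42 AM–4:06 PM = 5 h 24 min; less 30 min break → 4 h 54 min
Sat: 8:11 AM–1:37 PM = 5 h 26 min; less 30 min break → 4 h 56 min
Sun: 7:20 AM–3:58 PM = 8 h 38 min; less 30 min break → 8 h 8 min
Total: 8 h 54 min + 9 h 11 min + 10 h 28 min + 4 h 28 min + 4 h 54 min + 4 h 56 min + 8 h 8 min = 50 h 59 min.

50.98 hours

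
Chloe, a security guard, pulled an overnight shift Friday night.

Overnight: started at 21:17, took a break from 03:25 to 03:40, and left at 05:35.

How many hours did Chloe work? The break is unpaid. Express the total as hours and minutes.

8 h 3 min

Overnight: 21:17 → midnight = 2 h 43 min; midnight → 05:35 = 5 h 35 min; span 8 h 18 min; less 15 min break → 8 h 3 min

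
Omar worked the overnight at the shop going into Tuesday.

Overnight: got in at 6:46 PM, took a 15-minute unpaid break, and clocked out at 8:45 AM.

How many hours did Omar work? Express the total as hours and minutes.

Overnight: 6:46 PM → midnight = 5 h 14 min; midnight → 8:45 AM = 8 h 45 min; span 13 h 59 min; less 15 min break → 13 h 44 min

13 h 44 min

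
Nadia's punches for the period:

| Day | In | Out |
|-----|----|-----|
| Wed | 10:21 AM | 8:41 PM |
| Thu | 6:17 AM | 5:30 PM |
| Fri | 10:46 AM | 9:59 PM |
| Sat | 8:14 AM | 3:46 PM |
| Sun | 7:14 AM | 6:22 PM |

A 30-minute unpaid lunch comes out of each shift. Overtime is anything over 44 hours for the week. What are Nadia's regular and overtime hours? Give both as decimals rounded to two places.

Wed: 10:21 AM–8:41 PM = 10 h 20 min; less 30 min break → 9 h 50 min
Thu: 6:17 AM–5:30 PM = 11 h 13 min; less 30 min break → 10 h 43 min
Fri: 10:46 AM–9:59 PM = 11 h 13 min; less 30 min break → 10 h 43 min
Sat: 8:14 AM–3:46 PM = 7 h 32 min; less 30 min break → 7 h 2 min
Sun: 7:14 AM–6:22 PM = 11 h 8 min; less 30 min break → 10 h 38 min
Total worked: 48 h 56 min = 48.93 h.
Threshold 44 h → overtime 4 h 56 min, regular 44 h 0 min.

Regular 44.00 hours, overtime 4.93 hours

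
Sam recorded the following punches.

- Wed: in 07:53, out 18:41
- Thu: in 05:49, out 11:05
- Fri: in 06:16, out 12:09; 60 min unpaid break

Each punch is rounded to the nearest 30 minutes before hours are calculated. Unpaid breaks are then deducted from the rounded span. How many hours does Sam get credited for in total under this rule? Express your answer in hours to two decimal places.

Wed: in 07:53→08:00, out 18:41→18:30; 10 h 30 min
Thu: in 05:49→06:00, out 11:05→11:00; 5 h 0 min
Fri: in 06:16→06:30, out 12:09→12:00; 5 h 30 min − 60 min = 4 h 30 min
Total credited: 20 h 0 min.

20.00 hours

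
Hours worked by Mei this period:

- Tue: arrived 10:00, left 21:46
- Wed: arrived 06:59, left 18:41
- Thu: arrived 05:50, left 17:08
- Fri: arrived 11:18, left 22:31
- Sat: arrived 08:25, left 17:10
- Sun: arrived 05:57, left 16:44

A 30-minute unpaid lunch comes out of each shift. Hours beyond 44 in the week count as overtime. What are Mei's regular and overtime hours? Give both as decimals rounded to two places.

Regular 44.00 hours, overtime 18.52 hours

Tue: 10:00–21:46 = 11 h 46 min; less 30 min break → 11 h 16 min
Wed: 06:59–18:41 = 11 h 42 min; less 30 min break → 11 h 12 min
Thu: 05:50–17:08 = 11 h 18 min; less 30 min break → 10 h 48 min
Fri: 11:18–22:31 = 11 h 13 min; less 30 min break → 10 h 43 min
Sat: 08:25–17:10 = 8 h 45 min; less 30 min break → 8 h 15 min
Sun: 05:57–16:44 = 10 h 47 min; less 30 min break → 10 h 17 min
Total worked: 62 h 31 min = 62.52 h.
Threshold 44 h → overtime 18 h 31 min, regular 44 h 0 min.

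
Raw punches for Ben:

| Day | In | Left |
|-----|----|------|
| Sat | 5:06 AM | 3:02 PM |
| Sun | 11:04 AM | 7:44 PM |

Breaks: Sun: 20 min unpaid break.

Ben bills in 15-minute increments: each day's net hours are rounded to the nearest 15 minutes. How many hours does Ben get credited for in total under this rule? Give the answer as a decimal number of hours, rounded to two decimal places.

18.25 hours

Sat: 5:06 AM–3:02 PM = 9 h 56 min → rounds to 10 h 0 min
Sun: 11:04 AM–7:44 PM = 8 h 40 min − 20 min = 8 h 20 min → rounds to 8 h 15 min
Total credited: 18 h 15 min.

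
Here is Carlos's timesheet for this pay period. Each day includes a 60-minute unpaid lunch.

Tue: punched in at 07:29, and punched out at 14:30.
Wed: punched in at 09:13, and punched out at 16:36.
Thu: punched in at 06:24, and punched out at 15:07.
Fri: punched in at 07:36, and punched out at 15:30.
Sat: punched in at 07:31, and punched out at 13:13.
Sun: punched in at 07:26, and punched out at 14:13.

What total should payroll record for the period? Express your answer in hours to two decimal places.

Tue: 07:29–14:30 = 7 h 1 min; less 60 min break → 6 h 1 min
Wed: 09:13–16:36 = 7 h 23 min; less 60 min break → 6 h 23 min
Thu: 06:24–15:07 = 8 h 43 min; less 60 min break → 7 h 43 min
Fri: 07:36–15:30 = 7 h 54 min; less 60 min break → 6 h 54 min
Sat: 07:31–13:13 = 5 h 42 min; less 60 min break → 4 h 42 min
Sun: 07:26–14:13 = 6 h 47 min; less 60 min break → 5 h 47 min
Total: 6 h 1 min + 6 h 23 min + 7 h 43 min + 6 h 54 min + 4 h 42 min + 5 h 47 min = 37 h 30 min.

37.50 hours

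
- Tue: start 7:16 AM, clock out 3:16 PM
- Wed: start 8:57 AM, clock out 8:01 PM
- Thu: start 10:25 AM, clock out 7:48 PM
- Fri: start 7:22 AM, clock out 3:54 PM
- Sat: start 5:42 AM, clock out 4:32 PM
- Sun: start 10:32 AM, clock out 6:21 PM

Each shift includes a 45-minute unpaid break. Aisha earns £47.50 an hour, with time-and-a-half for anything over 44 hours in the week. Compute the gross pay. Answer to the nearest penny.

£2598.25

Tue: 7:16 AM–3:16 PM = 8 h 0 min; less 45 min break → 7 h 15 min
Wed: 8:57 AM–8:01 PM = 11 h 4 min; less 45 min break → 10 h 19 min
Thu: 10:25 AM–7:48 PM = 9 h 23 min; less 45 min break → 8 h 38 min
Fri: 7:22 AM–3:54 PM = 8 h 32 min; less 45 min break → 7 h 47 min
Sat: 5:42 AM–4:32 PM = 10 h 50 min; less 45 min break → 10 h 5 min
Sun: 10:32 AM–6:21 PM = 7 h 49 min; less 45 min break → 7 h 4 min
Total worked: 51 h 8 min = 3068 min.
Regular 44 h 0 min = 2640 min at £47.50/h; overtime 7 h 8 min = 428 min at £71.25/h.
Pay = (2640 × £47.50 + 428 × £71.25) ÷ 60 = £2598.25.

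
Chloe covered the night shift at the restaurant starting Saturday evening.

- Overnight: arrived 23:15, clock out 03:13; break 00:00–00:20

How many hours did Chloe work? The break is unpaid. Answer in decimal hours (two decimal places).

Overnight: 23:15 → midnight = 0 h 45 min; midnight → 03:13 = 3 h 13 min; span 3 h 58 min; less 20 min break → 3 h 38 min

3.63 hours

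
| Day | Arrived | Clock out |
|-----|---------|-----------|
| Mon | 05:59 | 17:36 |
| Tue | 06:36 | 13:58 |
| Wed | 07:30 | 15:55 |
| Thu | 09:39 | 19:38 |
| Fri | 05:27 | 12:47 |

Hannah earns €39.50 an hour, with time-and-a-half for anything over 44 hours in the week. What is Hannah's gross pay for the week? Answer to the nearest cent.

€1780.46

Mon: 05:59–17:36 = 11 h 37 min
Tue: 06:36–13:58 = 7 h 22 min
Wed: 07:30–15:55 = 8 h 25 min
Thu: 09:39–19:38 = 9 h 59 min
Fri: 05:27–12:47 = 7 h 20 min
Total worked: 44 h 43 min = 2683 min.
Regular 44 h 0 min = 2640 min at €39.50/h; overtime 0 h 43 min = 43 min at €59.25/h.
Pay = (2640 × €39.50 + 43 × €59.25) ÷ 60 = €1780.46.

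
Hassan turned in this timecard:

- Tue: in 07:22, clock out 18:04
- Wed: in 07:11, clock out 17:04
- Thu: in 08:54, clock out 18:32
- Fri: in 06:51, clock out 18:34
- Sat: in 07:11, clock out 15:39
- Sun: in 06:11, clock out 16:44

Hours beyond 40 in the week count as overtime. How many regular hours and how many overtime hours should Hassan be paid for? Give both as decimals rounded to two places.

Regular 40.00 hours, overtime 20.95 hours

Tue: 07:22–18:04 = 10 h 42 min
Wed: 07:11–17:04 = 9 h 53 min
Thu: 08:54–18:32 = 9 h 38 min
Fri: 06:51–18:34 = 11 h 43 min
Sat: 07:11–15:39 = 8 h 28 min
Sun: 06:11–16:44 = 10 h 33 min
Total worked: 60 h 57 min = 60.95 h.
Threshold 40 h → overtime 20 h 57 min, regular 40 h 0 min.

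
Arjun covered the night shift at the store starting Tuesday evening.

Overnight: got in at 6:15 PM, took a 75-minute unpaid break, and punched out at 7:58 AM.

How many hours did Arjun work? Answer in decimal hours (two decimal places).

Overnight: 6:15 PM → midnight = 5 h 45 min; midnight → 7:58 AM = 7 h 58 min; span 13 h 43 min; less 75 min break → 12 h 28 min

12.47 hours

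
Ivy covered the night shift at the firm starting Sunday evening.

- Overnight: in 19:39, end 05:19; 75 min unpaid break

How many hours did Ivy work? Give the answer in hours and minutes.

Overnight: 19:39 → midnight = 4 h 21 min; midnight → 05:19 = 5 h 19 min; span 9 h 40 min; less 75 min break → 8 h 25 min

8 h 25 min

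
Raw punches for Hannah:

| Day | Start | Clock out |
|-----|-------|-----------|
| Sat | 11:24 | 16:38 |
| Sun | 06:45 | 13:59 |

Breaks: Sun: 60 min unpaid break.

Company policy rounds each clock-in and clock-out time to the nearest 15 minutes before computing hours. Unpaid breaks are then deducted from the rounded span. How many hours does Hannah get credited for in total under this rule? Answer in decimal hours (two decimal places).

Sat: in 11:24→11:30, out 16:38→16:45; 5 h 15 min
Sun: in 06:45→06:45, out 13:59→14:00; 7 h 15 min − 60 min = 6 h 15 min
Total credited: 11 h 30 min.

11.50 hours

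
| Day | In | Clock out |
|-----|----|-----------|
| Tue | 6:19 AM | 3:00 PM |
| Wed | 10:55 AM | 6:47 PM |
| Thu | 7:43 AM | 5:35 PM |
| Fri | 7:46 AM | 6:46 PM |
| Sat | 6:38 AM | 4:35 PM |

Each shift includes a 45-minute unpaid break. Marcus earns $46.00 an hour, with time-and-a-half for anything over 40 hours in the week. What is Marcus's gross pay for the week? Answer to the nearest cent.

Tue: 6:19 AM–3:00 PM = 8 h 41 min; less 45 min break → 7 h 56 min
Wed: 10:55 AM–6:47 PM = 7 h 52 min; less 45 min break → 7 h 7 min
Thu: 7:43 AM–5:35 PM = 9 h 52 min; less 45 min break → 9 h 7 min
Fri: 7:46 AM–6:46 PM = 11 h 0 min; less 45 min break → 10 h 15 min
Sat: 6:38 AM–4:35 PM = 9 h 57 min; less 45 min break → 9 h 12 min
Total worked: 43 h 37 min = 2617 min.
Regular 40 h 0 min = 2400 min at $46.00/h; overtime 3 h 37 min = 217 min at $69.00/h.
Pay = (2400 × $46.00 + 217 × $69.00) ÷ 60 = $2089.55.

$2089.55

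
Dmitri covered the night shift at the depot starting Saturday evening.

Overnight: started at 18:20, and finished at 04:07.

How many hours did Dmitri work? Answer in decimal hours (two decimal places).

Overnight: 18:20 → midnight = 5 h 40 min; midnight → 04:07 = 4 h 7 min; span 9 h 47 min

9.78 hours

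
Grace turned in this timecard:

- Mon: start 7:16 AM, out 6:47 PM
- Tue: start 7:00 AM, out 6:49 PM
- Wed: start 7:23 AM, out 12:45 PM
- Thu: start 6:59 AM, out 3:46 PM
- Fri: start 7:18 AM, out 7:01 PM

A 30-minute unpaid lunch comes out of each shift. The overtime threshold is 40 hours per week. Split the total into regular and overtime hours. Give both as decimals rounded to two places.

Mon: 7:16 AM–6:47 PM = 11 h 31 min; less 30 min break → 11 h 1 min
Tue: 7:00 AM–6:49 PM = 11 h 49 min; less 30 min break → 11 h 19 min
Wed: 7:23 AM–12:45 PM = 5 h 22 min; less 30 min break → 4 h 52 min
Thu: 6:59 AM–3:46 PM = 8 h 47 min; less 30 min break → 8 h 17 min
Fri: 7:18 AM–7:01 PM = 11 h 43 min; less 30 min break → 11 h 13 min
Total worked: 46 h 42 min = 46.70 h.
Threshold 40 h → overtime 6 h 42 min, regular 40 h 0 min.

Regular 40.00 hours, overtime 6.70 hours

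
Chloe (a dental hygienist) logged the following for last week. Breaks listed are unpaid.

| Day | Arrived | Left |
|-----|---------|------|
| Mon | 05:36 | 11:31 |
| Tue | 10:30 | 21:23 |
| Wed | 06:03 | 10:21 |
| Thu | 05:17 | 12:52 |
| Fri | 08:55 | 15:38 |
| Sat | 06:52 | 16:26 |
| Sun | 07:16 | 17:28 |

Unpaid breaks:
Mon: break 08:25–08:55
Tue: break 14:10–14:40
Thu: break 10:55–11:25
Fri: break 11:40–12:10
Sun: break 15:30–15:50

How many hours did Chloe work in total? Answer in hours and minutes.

52 h 50 min

Mon: 05:36–11:31 = 5 h 55 min; less 30 min break → 5 h 25 min
Tue: 10:30–21:23 = 10 h 53 min; less 30 min break → 10 h 23 min
Wed: 06:03–10:21 = 4 h 18 min
Thu: 05:17–12:52 = 7 h 35 min; less 30 min break → 7 h 5 min
Fri: 08:55–15:38 = 6 h 43 min; less 30 min break → 6 h 13 min
Sat: 06:52–16:26 = 9 h 34 min
Sun: 07:16–17:28 = 10 h 12 min; less 20 min break → 9 h 52 min
Total: 5 h 25 min + 10 h 23 min + 4 h 18 min + 7 h 5 min + 6 h 13 min + 9 h 34 min + 9 h 52 min = 52 h 50 min.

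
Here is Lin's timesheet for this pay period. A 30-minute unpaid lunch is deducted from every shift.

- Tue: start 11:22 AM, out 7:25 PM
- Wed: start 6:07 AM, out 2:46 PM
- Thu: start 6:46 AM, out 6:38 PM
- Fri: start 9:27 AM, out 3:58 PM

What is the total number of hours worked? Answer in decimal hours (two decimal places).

33.08 hours

Tue: 11:22 AM–7:25 PM = 8 h 3 min; less 30 min break → 7 h 33 min
Wed: 6:07 AM–2:46 PM = 8 h 39 min; less 30 min break → 8 h 9 min
Thu: 6:46 AM–6:38 PM = 11 h 52 min; less 30 min break → 11 h 22 min
Fri: 9:27 AM–3:58 PM = 6 h 31 min; less 30 min break → 6 h 1 min
Total: 7 h 33 min + 8 h 9 min + 11 h 22 min + 6 h 1 min = 33 h 5 min.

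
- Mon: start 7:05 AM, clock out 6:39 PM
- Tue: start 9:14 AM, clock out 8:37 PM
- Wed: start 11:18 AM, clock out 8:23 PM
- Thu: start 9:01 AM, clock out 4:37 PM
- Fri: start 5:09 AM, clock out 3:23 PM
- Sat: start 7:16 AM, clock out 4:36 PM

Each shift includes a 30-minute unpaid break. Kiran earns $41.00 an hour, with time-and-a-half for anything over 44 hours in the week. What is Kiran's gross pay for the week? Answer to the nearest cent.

Mon: 7:05 AM–6:39 PM = 11 h 34 min; less 30 min break → 11 h 4 min
Tue: 9:14 AM–8:37 PM = 11 h 23 min; less 30 min break → 10 h 53 min
Wed: 11:18 AM–8:23 PM = 9 h 5 min; less 30 min break → 8 h 35 min
Thu: 9:01 AM–4:37 PM = 7 h 36 min; less 30 min break → 7 h 6 min
Fri: 5:09 AM–3:23 PM = 10 h 14 min; less 30 min break → 9 h 44 min
Sat: 7:16 AM–4:36 PM = 9 h 20 min; less 30 min break → 8 h 50 min
Total worked: 56 h 12 min = 3372 min.
Regular 44 h 0 min = 2640 min at $41.00/h; overtime 12 h 12 min = 732 min at $61.50/h.
Pay = (2640 × $41.00 + 732 × $61.50) ÷ 60 = $2554.30.

$2554.30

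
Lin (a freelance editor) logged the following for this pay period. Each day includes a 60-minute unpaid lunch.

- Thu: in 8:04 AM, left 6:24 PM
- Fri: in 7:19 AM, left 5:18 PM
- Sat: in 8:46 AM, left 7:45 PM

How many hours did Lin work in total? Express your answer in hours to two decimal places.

28.30 hours

Thu: 8:04 AM–6:24 PM = 10 h 20 min; less 60 min break → 9 h 20 min
Fri: 7:19 AM–5:18 PM = 9 h 59 min; less 60 min break → 8 h 59 min
Sat: 8:46 AM–7:45 PM = 10 h 59 min; less 60 min break → 9 h 59 min
Total: 9 h 20 min + 8 h 59 min + 9 h 59 min = 28 h 18 min.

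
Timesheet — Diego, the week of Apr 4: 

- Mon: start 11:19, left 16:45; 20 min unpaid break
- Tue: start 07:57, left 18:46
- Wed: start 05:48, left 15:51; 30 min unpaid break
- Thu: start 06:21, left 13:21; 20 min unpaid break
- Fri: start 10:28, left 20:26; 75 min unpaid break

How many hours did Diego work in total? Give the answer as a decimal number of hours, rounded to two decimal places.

Mon: 11:19–16:45 = 5 h 26 min; less 20 min break → 5 h 6 min
Tue: 07:57–18:46 = 10 h 49 min
Wed: 05:48–15:51 = 10 h 3 min; less 30 min break → 9 h 33 min
Thu: 06:21–13:21 = 7 h 0 min; less 20 min break → 6 h 40 min
Fri: 10:28–20:26 = 9 h 58 min; less 75 min break → 8 h 43 min
Total: 5 h 6 min + 10 h 49 min + 9 h 33 min + 6 h 40 min + 8 h 43 min = 40 h 51 min.

40.85 hours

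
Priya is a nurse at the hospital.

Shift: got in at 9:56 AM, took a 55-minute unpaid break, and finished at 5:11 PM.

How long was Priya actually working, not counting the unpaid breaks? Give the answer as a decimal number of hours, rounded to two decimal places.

6.33 hours

Shift: 9:56 AM–5:11 PM = 7 h 15 min; less 55 min break → 6 h 20 min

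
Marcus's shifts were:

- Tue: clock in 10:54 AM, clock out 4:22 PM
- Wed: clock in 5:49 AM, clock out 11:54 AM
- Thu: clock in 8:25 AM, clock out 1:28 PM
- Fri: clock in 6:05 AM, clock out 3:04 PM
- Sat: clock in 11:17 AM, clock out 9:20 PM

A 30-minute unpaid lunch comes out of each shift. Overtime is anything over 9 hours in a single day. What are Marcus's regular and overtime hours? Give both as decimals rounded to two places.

Tue: 10:54 AM–4:22 PM = 5 h 28 min; less 30 min break → 4 h 58 min
Wed: 5:49 AM–11:54 AM = 6 h 5 min; less 30 min break → 5 h 35 min
Thu: 8:25 AM–1:28 PM = 5 h 3 min; less 30 min break → 4 h 33 min
Fri: 6:05 AM–3:04 PM = 8 h 59 min; less 30 min break → 8 h 29 min
Sat: 11:17 AM–9:20 PM = 10 h 3 min; less 30 min break → 9 h 33 min
Tue reg 4 h 58 min / OT 0 h 0 min; Wed reg 5 h 35 min / OT 0 h 0 min; Thu reg 4 h 33 min / OT 0 h 0 min; Fri reg 8 h 29 min / OT 0 h 0 min; Sat reg 9 h 0 min / OT 0 h 33 min.
Totals: regular 32 h 35 min, overtime 0 h 33 min.

Regular 32.58 hours, overtime 0.55 hours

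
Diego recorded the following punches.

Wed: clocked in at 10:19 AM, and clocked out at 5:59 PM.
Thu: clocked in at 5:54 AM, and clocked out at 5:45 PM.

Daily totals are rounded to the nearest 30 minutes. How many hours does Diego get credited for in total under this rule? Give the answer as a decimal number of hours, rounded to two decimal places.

19.50 hours

Wed: 10:19 AM–5:59 PM = 7 h 40 min → rounds to 7 h 30 min
Thu: 5:54 AM–5:45 PM = 11 h 51 min → rounds to 12 h 0 min
Total credited: 19 h 30 min.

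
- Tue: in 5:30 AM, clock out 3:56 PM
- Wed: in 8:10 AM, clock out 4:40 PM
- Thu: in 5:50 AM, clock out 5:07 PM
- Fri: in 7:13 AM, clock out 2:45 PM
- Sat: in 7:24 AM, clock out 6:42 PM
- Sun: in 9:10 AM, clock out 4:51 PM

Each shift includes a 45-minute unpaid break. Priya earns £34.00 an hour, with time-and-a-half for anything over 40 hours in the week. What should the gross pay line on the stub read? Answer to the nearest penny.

£1983.90

Tue: 5:30 AM–3:56 PM = 10 h 26 min; less 45 min break → 9 h 41 min
Wed: 8:10 AM–4:40 PM = 8 h 30 min; less 45 min break → 7 h 45 min
Thu: 5:50 AM–5:07 PM = 11 h 17 min; less 45 min break → 10 h 32 min
Fri: 7:13 AM–2:45 PM = 7 h 32 min; less 45 min break → 6 h 47 min
Sat: 7:24 AM–6:42 PM = 11 h 18 min; less 45 min break → 10 h 33 min
Sun: 9:10 AM–4:51 PM = 7 h 41 min; less 45 min break → 6 h 56 min
Total worked: 52 h 14 min = 3134 min.
Regular 40 h 0 min = 2400 min at £34.00/h; overtime 12 h 14 min = 734 min at £51.00/h.
Pay = (2400 × £34.00 + 734 × £51.00) ÷ 60 = £1983.90.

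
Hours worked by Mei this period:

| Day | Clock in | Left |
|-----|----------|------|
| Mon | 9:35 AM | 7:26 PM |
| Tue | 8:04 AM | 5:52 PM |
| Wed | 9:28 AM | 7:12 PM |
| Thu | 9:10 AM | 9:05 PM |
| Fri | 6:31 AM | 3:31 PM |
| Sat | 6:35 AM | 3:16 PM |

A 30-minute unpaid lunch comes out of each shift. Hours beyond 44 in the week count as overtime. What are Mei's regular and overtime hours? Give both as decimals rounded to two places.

Mon: 9:35 AM–7:26 PM = 9 h 51 min; less 30 min break → 9 h 21 min
Tue: 8:04 AM–5:52 PM = 9 h 48 min; less 30 min break → 9 h 18 min
Wed: 9:28 AM–7:12 PM = 9 h 44 min; less 30 min break → 9 h 14 min
Thu: 9:10 AM–9:05 PM = 11 h 55 min; less 30 min break → 11 h 25 min
Fri: 6:31 AM–3:31 PM = 9 h 0 min; less 30 min break → 8 h 30 min
Sat: 6:35 AM–3:16 PM = 8 h 41 min; less 30 min break → 8 h 11 min
Total worked: 55 h 59 min = 55.98 h.
Threshold 44 h → overtime 11 h 59 min, regular 44 h 0 min.

Regular 44.00 hours, overtime 11.98 hours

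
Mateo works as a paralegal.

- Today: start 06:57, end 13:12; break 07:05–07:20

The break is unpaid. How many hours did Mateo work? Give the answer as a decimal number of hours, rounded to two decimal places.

6.00 hours

Today: 06:57–13:12 = 6 h 15 min; less 15 min break → 6 h 0 min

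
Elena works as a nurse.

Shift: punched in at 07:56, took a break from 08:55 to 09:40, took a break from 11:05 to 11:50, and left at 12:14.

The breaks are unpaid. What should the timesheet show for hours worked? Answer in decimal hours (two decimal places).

Shift: 07:56–12:14 = 4 h 18 min; less 90 min break → 2 h 48 min

2.80 hours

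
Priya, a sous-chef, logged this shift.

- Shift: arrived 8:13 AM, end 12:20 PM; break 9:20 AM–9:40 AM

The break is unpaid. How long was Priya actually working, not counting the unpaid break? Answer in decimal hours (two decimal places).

Shift: 8:13 AM–12:20 PM = 4 h 7 min; less 20 min break → 3 h 47 min

3.78 hours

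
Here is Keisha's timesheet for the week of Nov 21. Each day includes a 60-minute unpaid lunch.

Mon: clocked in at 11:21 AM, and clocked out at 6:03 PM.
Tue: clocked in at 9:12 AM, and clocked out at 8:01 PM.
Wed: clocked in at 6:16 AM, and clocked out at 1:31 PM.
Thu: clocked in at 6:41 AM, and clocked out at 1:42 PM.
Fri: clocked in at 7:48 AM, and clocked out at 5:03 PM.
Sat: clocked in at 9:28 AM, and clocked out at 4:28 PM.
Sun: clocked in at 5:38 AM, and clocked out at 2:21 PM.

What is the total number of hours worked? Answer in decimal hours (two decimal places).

49.75 hours

Mon: 11:21 AM–6:03 PM = 6 h 42 min; less 60 min break → 5 h 42 min
Tue: 9:12 AM–8:01 PM = 10 h 49 min; less 60 min break → 9 h 49 min
Wed: 6:16 AM–1:31 PM = 7 h 15 min; less 60 min break → 6 h 15 min
Thu: 6:41 AM–1:42 PM = 7 h 1 min; less 60 min break → 6 h 1 min
Fri: 7:48 AM–5:03 PM = 9 h 15 min; less 60 min break → 8 h 15 min
Sat: 9:28 AM–4:28 PM = 7 h 0 min; less 60 min break → 6 h 0 min
Sun: 5:38 AM–2:21 PM = 8 h 43 min; less 60 min break → 7 h 43 min
Total: 5 h 42 min + 9 h 49 min + 6 h 15 min + 6 h 1 min + 8 h 15 min + 6 h 0 min + 7 h 43 min = 49 h 45 min.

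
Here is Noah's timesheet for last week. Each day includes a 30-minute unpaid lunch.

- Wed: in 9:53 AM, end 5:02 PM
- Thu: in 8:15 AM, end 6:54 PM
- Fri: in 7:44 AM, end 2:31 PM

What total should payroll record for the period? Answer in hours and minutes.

Wed: 9:53 AM–5:02 PM = 7 h 9 min; less 30 min break → 6 h 39 min
Thu: 8:15 AM–6:54 PM = 10 h 39 min; less 30 min break → 10 h 9 min
Fri: 7:44 AM–2:31 PM = 6 h 47 min; less 30 min break → 6 h 17 min
Total: 6 h 39 min + 10 h 9 min + 6 h 17 min = 23 h 5 min.

23 h 5 min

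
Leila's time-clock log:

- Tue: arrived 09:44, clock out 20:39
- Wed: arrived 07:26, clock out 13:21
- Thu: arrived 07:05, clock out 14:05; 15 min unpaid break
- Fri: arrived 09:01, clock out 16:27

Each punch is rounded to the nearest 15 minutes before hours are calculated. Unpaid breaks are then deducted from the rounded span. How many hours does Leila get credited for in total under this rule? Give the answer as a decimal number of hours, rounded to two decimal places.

Tue: in 09:44→09:45, out 20:39→20:45; 11 h 0 min
Wed: in 07:26→07:30, out 13:21→13:15; 5 h 45 min
Thu: in 07:05→07:00, out 14:05→14:00; 7 h 0 min − 15 min = 6 h 45 min
Fri: in 09:01→09:00, out 16:27→16:30; 7 h 30 min
Total credited: 31 h 0 min.

31.00 hours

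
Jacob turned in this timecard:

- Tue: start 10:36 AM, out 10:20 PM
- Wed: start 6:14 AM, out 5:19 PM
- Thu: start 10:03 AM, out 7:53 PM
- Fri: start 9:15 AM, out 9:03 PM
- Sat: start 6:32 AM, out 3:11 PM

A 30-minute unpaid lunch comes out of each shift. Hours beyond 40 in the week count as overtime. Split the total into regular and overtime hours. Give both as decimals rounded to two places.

Regular 40.00 hours, overtime 10.60 hours

Tue: 10:36 AM–10:20 PM = 11 h 44 min; less 30 min break → 11 h 14 min
Wed: 6:14 AM–5:19 PM = 11 h 5 min; less 30 min break → 10 h 35 min
Thu: 10:03 AM–7:53 PM = 9 h 50 min; less 30 min break → 9 h 20 min
Fri: 9:15 AM–9:03 PM = 11 h 48 min; less 30 min break → 11 h 18 min
Sat: 6:32 AM–3:11 PM = 8 h 39 min; less 30 min break → 8 h 9 min
Total worked: 50 h 36 min = 50.60 h.
Threshold 40 h → overtime 10 h 36 min, regular 40 h 0 min.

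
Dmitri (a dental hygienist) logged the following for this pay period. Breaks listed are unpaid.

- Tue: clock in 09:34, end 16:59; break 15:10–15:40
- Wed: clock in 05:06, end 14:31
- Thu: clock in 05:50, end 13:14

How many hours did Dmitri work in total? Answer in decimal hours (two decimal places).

Tue: 09:34–16:59 = 7 h 25 min; less 30 min break → 6 h 55 min
Wed: 05:06–14:31 = 9 h 25 min
Thu: 05:50–13:14 = 7 h 24 min
Total: 6 h 55 min + 9 h 25 min + 7 h 24 min = 23 h 44 min.

23.73 hours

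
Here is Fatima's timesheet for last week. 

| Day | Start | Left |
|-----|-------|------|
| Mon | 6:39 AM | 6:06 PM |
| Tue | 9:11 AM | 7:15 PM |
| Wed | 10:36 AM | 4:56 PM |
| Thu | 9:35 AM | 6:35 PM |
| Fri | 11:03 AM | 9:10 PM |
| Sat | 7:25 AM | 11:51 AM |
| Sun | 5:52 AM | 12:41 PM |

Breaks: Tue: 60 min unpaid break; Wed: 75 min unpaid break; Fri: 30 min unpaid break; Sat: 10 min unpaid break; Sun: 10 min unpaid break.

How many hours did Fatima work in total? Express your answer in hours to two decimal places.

Mon: 6:39 AM–6:06 PM = 11 h 27 min
Tue: 9:11 AM–7:15 PM = 10 h 4 min; less 60 min break → 9 h 4 min
Wed: 10:36 AM–4:56 PM = 6 h 20 min; less 75 min break → 5 h 5 min
Thu: 9:35 AM–6:35 PM = 9 h 0 min
Fri: 11:03 AM–9:10 PM = 10 h 7 min; less 30 min break → 9 h 37 min
Sat: 7:25 AM–11:51 AM = 4 h 26 min; less 10 min break → 4 h 16 min
Sun: 5:52 AM–12:41 PM = 6 h 49 min; less 10 min break → 6 h 39 min
Total: 11 h 27 min + 9 h 4 min + 5 h 5 min + 9 h 0 min + 9 h 37 min + 4 h 16 min + 6 h 39 min = 55 h 8 min.

55.13 hours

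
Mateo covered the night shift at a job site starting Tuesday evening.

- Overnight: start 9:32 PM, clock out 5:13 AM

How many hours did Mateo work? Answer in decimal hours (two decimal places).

Overnight: 9:32 PM → midnight = 2 h 28 min; midnight → 5:13 AM = 5 h 13 min; span 7 h 41 min

7.68 hours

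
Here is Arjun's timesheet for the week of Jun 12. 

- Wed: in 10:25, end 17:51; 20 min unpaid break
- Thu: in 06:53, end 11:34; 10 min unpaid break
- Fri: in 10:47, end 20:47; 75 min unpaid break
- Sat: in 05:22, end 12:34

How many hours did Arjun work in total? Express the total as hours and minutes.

Wed: 10:25–17:51 = 7 h 26 min; less 20 min break → 7 h 6 min
Thu: 06:53–11:34 = 4 h 41 min; less 10 min break → 4 h 31 min
Fri: 10:47–20:47 = 10 h 0 min; less 75 min break → 8 h 45 min
Sat: 05:22–12:34 = 7 h 12 min
Total: 7 h 6 min + 4 h 31 min + 8 h 45 min + 7 h 12 min = 27 h 34 min.

27 h 34 min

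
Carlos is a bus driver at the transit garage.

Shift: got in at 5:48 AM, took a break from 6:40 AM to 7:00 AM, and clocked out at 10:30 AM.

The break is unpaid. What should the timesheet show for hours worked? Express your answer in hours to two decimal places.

Shift: 5:48 AM–10:30 AM = 4 h 42 min; less 20 min break → 4 h 22 min

4.37 hours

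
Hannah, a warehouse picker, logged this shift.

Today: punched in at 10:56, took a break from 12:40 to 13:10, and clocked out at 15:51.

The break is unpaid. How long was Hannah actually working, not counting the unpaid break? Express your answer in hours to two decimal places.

4.42 hours

Today: 10:56–15:51 = 4 h 55 min; less 30 min break → 4 h 25 min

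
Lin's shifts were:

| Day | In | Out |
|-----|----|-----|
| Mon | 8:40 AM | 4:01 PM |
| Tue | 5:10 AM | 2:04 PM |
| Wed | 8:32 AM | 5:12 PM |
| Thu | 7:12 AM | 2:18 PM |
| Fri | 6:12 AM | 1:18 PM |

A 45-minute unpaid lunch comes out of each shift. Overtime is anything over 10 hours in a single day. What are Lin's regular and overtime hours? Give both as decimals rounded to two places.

Regular 35.37 hours, overtime 0.00 hours

Mon: 8:40 AM–4:01 PM = 7 h 21 min; less 45 min break → 6 h 36 min
Tue: 5:10 AM–2:04 PM = 8 h 54 min; less 45 min break → 8 h 9 min
Wed: 8:32 AM–5:12 PM = 8 h 40 min; less 45 min break → 7 h 55 min
Thu: 7:12 AM–2:18 PM = 7 h 6 min; less 45 min break → 6 h 21 min
Fri: 6:12 AM–1:18 PM = 7 h 6 min; less 45 min break → 6 h 21 min
Mon reg 6 h 36 min / OT 0 h 0 min; Tue reg 8 h 9 min / OT 0 h 0 min; Wed reg 7 h 55 min / OT 0 h 0 min; Thu reg 6 h 21 min / OT 0 h 0 min; Fri reg 6 h 21 min / OT 0 h 0 min.
Totals: regular 35 h 22 min, overtime 0 h 0 min.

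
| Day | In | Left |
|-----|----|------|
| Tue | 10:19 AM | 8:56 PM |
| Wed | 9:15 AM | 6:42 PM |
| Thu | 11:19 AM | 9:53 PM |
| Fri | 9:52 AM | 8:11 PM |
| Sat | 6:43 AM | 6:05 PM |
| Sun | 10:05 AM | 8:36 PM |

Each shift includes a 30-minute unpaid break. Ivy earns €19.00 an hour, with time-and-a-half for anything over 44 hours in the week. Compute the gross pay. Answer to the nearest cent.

Tue: 10:19 AM–8:56 PM = 10 h 37 min; less 30 min break → 10 h 7 min
Wed: 9:15 AM–6:42 PM = 9 h 27 min; less 30 min break → 8 h 57 min
Thu: 11:19 AM–9:53 PM = 10 h 34 min; less 30 min break → 10 h 4 min
Fri: 9:52 AM–8:11 PM = 10 h 19 min; less 30 min break → 9 h 49 min
Sat: 6:43 AM–6:05 PM = 11 h 22 min; less 30 min break → 10 h 52 min
Sun: 10:05 AM–8:36 PM = 10 h 31 min; less 30 min break → 10 h 1 min
Total worked: 59 h 50 min = 3590 min.
Regular 44 h 0 min = 2640 min at €19.00/h; overtime 15 h 50 min = 950 min at €28.50/h.
Pay = (2640 × €19.00 + 950 × €28.50) ÷ 60 = €1287.25.

€1287.25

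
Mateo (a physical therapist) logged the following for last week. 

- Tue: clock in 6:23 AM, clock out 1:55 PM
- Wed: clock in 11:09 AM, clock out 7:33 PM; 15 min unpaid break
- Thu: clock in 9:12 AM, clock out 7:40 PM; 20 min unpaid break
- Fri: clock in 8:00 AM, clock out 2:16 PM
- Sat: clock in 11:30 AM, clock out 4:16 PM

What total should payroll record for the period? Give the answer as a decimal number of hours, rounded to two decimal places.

36.85 hours

Tue: 6:23 AM–1:55 PM = 7 h 32 min
Wed: 11:09 AM–7:33 PM = 8 h 24 min; less 15 min break → 8 h 9 min
Thu: 9:12 AM–7:40 PM = 10 h 28 min; less 20 min break → 10 h 8 min
Fri: 8:00 AM–2:16 PM = 6 h 16 min
Sat: 11:30 AM–4:16 PM = 4 h 46 min
Total: 7 h 32 min + 8 h 9 min + 10 h 8 min + 6 h 16 min + 4 h 46 min = 36 h 51 min.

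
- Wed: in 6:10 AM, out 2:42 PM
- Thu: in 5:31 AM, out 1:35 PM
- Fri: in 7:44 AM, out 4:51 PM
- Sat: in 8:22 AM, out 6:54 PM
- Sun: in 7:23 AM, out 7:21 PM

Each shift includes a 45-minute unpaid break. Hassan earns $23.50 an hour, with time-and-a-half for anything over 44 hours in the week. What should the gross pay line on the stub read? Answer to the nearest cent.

$1050.45

Wed: 6:10 AM–2:42 PM = 8 h 32 min; less 45 min break → 7 h 47 min
Thu: 5:31 AM–1:35 PM = 8 h 4 min; less 45 min break → 7 h 19 min
Fri: 7:44 AM–4:51 PM = 9 h 7 min; less 45 min break → 8 h 22 min
Sat: 8:22 AM–6:54 PM = 10 h 32 min; less 45 min break → 9 h 47 min
Sun: 7:23 AM–7:21 PM = 11 h 58 min; less 45 min break → 11 h 13 min
Total worked: 44 h 28 min = 2668 min.
Regular 44 h 0 min = 2640 min at $23.50/h; overtime 0 h 28 min = 28 min at $35.25/h.
Pay = (2640 × $23.50 + 28 × $35.25) ÷ 60 = $1050.45.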